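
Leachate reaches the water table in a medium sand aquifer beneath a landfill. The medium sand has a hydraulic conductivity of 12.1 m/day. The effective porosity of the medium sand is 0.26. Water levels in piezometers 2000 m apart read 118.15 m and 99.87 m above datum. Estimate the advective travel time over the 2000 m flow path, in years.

12.9

Hydraulic gradient i = (118.15 − 99.87) / 2000 = 18.28 / 2000 = 0.009140.
Darcy flux q = K · i = 12.10 × 0.009140 = 0.1106 m/day.
Seepage velocity v = q / n_e = 0.1106 / 0.26 = 0.4254 m/day.
Travel time t = L / v = 2000 / 0.4254 = 4702 days = 12.87 years.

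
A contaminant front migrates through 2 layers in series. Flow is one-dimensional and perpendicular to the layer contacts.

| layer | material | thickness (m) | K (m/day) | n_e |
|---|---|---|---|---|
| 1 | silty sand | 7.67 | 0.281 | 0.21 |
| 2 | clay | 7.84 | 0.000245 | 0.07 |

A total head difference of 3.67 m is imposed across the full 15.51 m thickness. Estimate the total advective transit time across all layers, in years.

51.6

With flow normal to the layers, continuity requires the same specific discharge q through every layer.
Σ(b_i/K_i) = 7.67/0.281 + 7.84/0.000245 = 32027 d.
q = Δh / Σ(b_i/K_i) = 3.67 / 32027 = 0.0001146 m/day.
In each layer the seepage velocity is v_i = q/n_i, so the layer transit time is t_i = b_i·n_i / q:
  layer 1 (silty sand): t_1 = 7.67 × 0.21 / 0.0001146 = 14056 d
  layer 2 (clay): t_2 = 7.84 × 0.07 / 0.0001146 = 4789 d
Total t = Σ t_i = 18845 days = 51.60 years.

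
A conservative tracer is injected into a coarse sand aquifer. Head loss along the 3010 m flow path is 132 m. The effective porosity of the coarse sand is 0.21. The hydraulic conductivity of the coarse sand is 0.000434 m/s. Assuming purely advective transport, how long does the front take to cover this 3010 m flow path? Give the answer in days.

384

Convert K: 0.000434 m/s × 86400 = 37.50 m/day.
Hydraulic gradient i = Δh / L = 132 / 3010 = 0.04385.
Darcy flux q = K · i = 37.50 × 0.04385 = 1.644 m/day.
Seepage velocity v = q / n_e = 1.644 / 0.21 = 7.831 m/day.
Travel time t = L / v = 3010 / 7.831 = 384.4 days.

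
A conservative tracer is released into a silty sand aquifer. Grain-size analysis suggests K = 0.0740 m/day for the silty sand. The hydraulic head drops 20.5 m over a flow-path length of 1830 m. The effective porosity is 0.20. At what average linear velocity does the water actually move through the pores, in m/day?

Hydraulic gradient i = Δh / L = 20.5 / 1830 = 0.01120.
Darcy flux q = K · i = 0.07400 × 0.01120 = 0.0008290 m/day.
Seepage velocity v = q / n_e = 0.0008290 / 0.20 = 0.004145 m/day.

0.00414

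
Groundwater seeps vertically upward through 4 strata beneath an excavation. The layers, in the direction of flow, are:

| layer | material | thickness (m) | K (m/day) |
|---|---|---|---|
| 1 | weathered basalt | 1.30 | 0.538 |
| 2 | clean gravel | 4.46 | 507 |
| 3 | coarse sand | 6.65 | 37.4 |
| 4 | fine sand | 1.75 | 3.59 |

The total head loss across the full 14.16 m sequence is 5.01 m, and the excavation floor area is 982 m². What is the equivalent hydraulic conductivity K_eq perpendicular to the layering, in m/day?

Flow is perpendicular to layering, so the layers act in series and the equivalent K is the thickness-weighted harmonic mean.
Total thickness L = 1.30 + 4.46 + 6.65 + 1.75 = 14.16 m.
Σ(b_i/K_i) = 1.30/0.538 + 4.46/507 + 6.65/37.4 + 1.75/3.59 = 3.090 d.
K_eq = L / Σ(b_i/K_i) = 14.16 / 3.090 = 4.582 m/day.

4.58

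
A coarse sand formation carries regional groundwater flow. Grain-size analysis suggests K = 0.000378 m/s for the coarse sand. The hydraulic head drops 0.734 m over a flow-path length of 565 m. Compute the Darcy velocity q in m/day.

0.0424

Convert K: 0.000378 m/s × 86400 = 32.66 m/day.
Hydraulic gradient i = Δh / L = 0.734 / 565 = 0.001299.
Specific discharge q = K · i = 32.66 × 0.001299 = 0.04243 m/day.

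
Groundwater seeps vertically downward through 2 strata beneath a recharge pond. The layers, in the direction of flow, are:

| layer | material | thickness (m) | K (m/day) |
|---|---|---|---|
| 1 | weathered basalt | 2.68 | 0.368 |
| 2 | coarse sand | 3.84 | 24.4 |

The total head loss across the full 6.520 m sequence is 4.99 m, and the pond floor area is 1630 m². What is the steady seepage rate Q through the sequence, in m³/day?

Flow is perpendicular to layering, so the layers act in series and the equivalent K is the thickness-weighted harmonic mean.
Total thickness L = 2.68 + 3.84 = 6.520 m.
Σ(b_i/K_i) = 2.68/0.368 + 3.84/24.4 = 7.440 d.
K_eq = L / Σ(b_i/K_i) = 6.520 / 7.440 = 0.8763 m/day.
Q = K_eq · A · (Δh/L) = 0.8763 × 1630 × (4.99/6.520) = 1093 m³/day.

1090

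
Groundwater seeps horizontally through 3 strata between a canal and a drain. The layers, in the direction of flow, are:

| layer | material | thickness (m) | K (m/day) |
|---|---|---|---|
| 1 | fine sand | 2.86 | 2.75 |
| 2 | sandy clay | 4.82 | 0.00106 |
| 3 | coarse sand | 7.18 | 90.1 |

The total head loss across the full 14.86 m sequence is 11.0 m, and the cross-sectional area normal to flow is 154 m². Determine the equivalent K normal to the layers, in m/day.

Flow is perpendicular to layering, so the layers act in series and the equivalent K is the thickness-weighted harmonic mean.
Total thickness L = 2.86 + 4.82 + 7.18 = 14.86 m.
Σ(b_i/K_i) = 2.86/2.75 + 4.82/0.00106 + 7.18/90.1 = 4548 d.
K_eq = L / Σ(b_i/K_i) = 14.86 / 4548 = 0.003267 m/day.

0.00327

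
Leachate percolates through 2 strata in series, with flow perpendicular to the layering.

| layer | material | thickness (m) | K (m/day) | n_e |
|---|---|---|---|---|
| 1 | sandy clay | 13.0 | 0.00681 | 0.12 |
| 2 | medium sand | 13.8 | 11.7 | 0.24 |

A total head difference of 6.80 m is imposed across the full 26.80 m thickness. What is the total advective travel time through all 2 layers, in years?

With flow normal to the layers, continuity requires the same specific discharge q through every layer.
Σ(b_i/K_i) = 13.0/0.00681 + 13.8/11.7 = 1910 d.
q = Δh / Σ(b_i/K_i) = 6.80 / 1910 = 0.003560 m/day.
In each layer the seepage velocity is v_i = q/n_i, so the layer transit time is t_i = b_i·n_i / q:
  layer 1 (sandy clay): t_1 = 13.0 × 0.12 / 0.003560 = 438.2 d
  layer 2 (medium sand): t_2 = 13.8 × 0.24 / 0.003560 = 930.3 d
Total t = Σ t_i = 1369 days = 3.747 years.

3.75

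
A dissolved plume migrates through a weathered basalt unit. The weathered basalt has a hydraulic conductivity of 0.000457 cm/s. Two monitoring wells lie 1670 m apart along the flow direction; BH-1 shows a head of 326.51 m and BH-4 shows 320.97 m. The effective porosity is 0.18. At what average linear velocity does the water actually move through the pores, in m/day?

Convert K: 0.000457 cm/s × 864 = 0.3948 m/day.
Hydraulic gradient i = (326.51 − 320.97) / 1670 = 5.54 / 1670 = 0.003317.
Darcy flux q = K · i = 0.3948 × 0.003317 = 0.001310 m/day.
Seepage velocity v = q / n_e = 0.001310 / 0.18 = 0.007277 m/day.

0.00728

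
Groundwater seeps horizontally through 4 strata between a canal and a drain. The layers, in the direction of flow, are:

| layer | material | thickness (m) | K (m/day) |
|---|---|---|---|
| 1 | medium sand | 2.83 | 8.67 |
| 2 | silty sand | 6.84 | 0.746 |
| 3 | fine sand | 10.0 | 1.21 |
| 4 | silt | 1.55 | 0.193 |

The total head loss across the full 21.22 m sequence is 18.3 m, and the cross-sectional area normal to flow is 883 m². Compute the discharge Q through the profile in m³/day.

627

Flow is perpendicular to layering, so the layers act in series and the equivalent K is the thickness-weighted harmonic mean.
Total thickness L = 2.83 + 6.84 + 10.0 + 1.55 = 21.22 m.
Σ(b_i/K_i) = 2.83/8.67 + 6.84/0.746 + 10.0/1.21 + 1.55/0.193 = 25.79 d.
K_eq = L / Σ(b_i/K_i) = 21.22 / 25.79 = 0.8228 m/day.
Q = K_eq · A · (Δh/L) = 0.8228 × 883 × (18.3/21.22) = 626.5 m³/day.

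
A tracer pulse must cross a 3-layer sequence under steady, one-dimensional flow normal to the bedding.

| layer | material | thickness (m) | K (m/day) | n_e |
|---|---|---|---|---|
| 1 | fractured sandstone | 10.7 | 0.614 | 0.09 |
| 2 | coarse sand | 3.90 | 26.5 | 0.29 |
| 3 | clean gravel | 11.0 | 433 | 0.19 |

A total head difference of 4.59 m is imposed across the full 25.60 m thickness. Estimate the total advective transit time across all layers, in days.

16.0

With flow normal to the layers, continuity requires the same specific discharge q through every layer.
Σ(b_i/K_i) = 10.7/0.614 + 3.90/26.5 + 11.0/433 = 17.60 d.
q = Δh / Σ(b_i/K_i) = 4.59 / 17.60 = 0.2608 m/day.
In each layer the seepage velocity is v_i = q/n_i, so the layer transit time is t_i = b_i·n_i / q:
  layer 1 (fractured sandstone): t_1 = 10.7 × 0.09 / 0.2608 = 3.692 d
  layer 2 (coarse sand): t_2 = 3.90 × 0.29 / 0.2608 = 4.337 d
  layer 3 (clean gravel): t_3 = 11.0 × 0.19 / 0.2608 = 8.014 d
Total t = Σ t_i = 16.04 days.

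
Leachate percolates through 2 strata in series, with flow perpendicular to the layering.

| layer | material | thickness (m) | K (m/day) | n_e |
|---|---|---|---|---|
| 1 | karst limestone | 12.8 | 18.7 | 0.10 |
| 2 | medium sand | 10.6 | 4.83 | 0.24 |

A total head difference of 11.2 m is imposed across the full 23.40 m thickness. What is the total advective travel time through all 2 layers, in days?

With flow normal to the layers, continuity requires the same specific discharge q through every layer.
Σ(b_i/K_i) = 12.8/18.7 + 10.6/4.83 = 2.879 d.
q = Δh / Σ(b_i/K_i) = 11.2 / 2.879 = 3.890 m/day.
In each layer the seepage velocity is v_i = q/n_i, so the layer transit time is t_i = b_i·n_i / q:
  layer 1 (karst limestone): t_1 = 12.8 × 0.10 / 3.890 = 0.3290 d
  layer 2 (medium sand): t_2 = 10.6 × 0.24 / 3.890 = 0.6540 d
Total t = Σ t_i = 0.9830 days.

0.983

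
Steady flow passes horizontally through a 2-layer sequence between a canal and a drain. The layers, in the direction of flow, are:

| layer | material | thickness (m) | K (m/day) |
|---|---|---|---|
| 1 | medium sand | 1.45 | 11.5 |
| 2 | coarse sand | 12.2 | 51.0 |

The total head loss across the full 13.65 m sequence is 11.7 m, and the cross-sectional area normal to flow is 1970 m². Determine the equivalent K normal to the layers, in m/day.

Flow is perpendicular to layering, so the layers act in series and the equivalent K is the thickness-weighted harmonic mean.
Total thickness L = 1.45 + 12.2 = 13.65 m.
Σ(b_i/K_i) = 1.45/11.5 + 12.2/51.0 = 0.3653 d.
K_eq = L / Σ(b_i/K_i) = 13.65 / 0.3653 = 37.37 m/day.

37.4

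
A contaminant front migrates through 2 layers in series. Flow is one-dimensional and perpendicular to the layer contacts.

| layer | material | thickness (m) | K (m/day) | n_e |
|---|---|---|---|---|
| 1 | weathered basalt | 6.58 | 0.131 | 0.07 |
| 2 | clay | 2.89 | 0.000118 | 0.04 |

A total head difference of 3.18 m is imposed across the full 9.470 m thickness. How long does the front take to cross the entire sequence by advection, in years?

With flow normal to the layers, continuity requires the same specific discharge q through every layer.
Σ(b_i/K_i) = 6.58/0.131 + 2.89/0.000118 = 24542 d.
q = Δh / Σ(b_i/K_i) = 3.18 / 24542 = 0.0001296 m/day.
In each layer the seepage velocity is v_i = q/n_i, so the layer transit time is t_i = b_i·n_i / q:
  layer 1 (weathered basalt): t_1 = 6.58 × 0.07 / 0.0001296 = 3555 d
  layer 2 (clay): t_2 = 2.89 × 0.04 / 0.0001296 = 892.1 d
Total t = Σ t_i = 4447 days = 12.17 years.

12.2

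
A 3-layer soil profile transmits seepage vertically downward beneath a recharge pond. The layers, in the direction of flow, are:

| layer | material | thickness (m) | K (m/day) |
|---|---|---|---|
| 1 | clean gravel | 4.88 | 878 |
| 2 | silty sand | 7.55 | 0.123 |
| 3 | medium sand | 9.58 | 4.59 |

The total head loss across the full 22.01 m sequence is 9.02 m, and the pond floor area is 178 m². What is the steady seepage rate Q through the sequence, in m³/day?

Flow is perpendicular to layering, so the layers act in series and the equivalent K is the thickness-weighted harmonic mean.
Total thickness L = 4.88 + 7.55 + 9.58 = 22.01 m.
Σ(b_i/K_i) = 4.88/878 + 7.55/0.123 + 9.58/4.59 = 63.47 d.
K_eq = L / Σ(b_i/K_i) = 22.01 / 63.47 = 0.3468 m/day.
Q = K_eq · A · (Δh/L) = 0.3468 × 178 × (9.02/22.01) = 25.29 m³/day.

25.3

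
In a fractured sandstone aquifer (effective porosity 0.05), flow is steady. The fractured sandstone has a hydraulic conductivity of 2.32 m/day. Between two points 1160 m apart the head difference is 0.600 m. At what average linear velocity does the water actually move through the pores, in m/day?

0.0240

Hydraulic gradient i = Δh / L = 0.600 / 1160 = 0.0005172.
Darcy flux q = K · i = 2.320 × 0.0005172 = 0.001200 m/day.
Seepage velocity v = q / n_e = 0.001200 / 0.05 = 0.02400 m/day.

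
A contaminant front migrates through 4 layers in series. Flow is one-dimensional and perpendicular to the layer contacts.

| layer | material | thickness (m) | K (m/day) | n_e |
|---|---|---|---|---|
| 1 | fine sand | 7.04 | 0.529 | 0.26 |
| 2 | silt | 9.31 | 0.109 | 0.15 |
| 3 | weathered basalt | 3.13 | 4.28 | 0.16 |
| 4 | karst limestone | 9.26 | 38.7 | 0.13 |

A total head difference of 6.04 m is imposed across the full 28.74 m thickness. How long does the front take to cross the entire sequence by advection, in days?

With flow normal to the layers, continuity requires the same specific discharge q through every layer.
Σ(b_i/K_i) = 7.04/0.529 + 9.31/0.109 + 3.13/4.28 + 9.26/38.7 = 99.69 d.
q = Δh / Σ(b_i/K_i) = 6.04 / 99.69 = 0.06059 m/day.
In each layer the seepage velocity is v_i = q/n_i, so the layer transit time is t_i = b_i·n_i / q:
  layer 1 (fine sand): t_1 = 7.04 × 0.26 / 0.06059 = 30.21 d
  layer 2 (silt): t_2 = 9.31 × 0.15 / 0.06059 = 23.05 d
  layer 3 (weathered basalt): t_3 = 3.13 × 0.16 / 0.06059 = 8.266 d
  layer 4 (karst limestone): t_4 = 9.26 × 0.13 / 0.06059 = 19.87 d
Total t = Σ t_i = 81.40 days.

81.4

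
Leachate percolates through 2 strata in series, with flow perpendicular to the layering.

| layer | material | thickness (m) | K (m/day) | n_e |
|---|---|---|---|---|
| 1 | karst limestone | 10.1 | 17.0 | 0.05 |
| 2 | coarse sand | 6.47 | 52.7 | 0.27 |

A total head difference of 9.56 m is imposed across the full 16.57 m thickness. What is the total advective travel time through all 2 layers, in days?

With flow normal to the layers, continuity requires the same specific discharge q through every layer.
Σ(b_i/K_i) = 10.1/17.0 + 6.47/52.7 = 0.7169 d.
q = Δh / Σ(b_i/K_i) = 9.56 / 0.7169 = 13.34 m/day.
In each layer the seepage velocity is v_i = q/n_i, so the layer transit time is t_i = b_i·n_i / q:
  layer 1 (karst limestone): t_1 = 10.1 × 0.05 / 13.34 = 0.03787 d
  layer 2 (coarse sand): t_2 = 6.47 × 0.27 / 13.34 = 0.1310 d
Total t = Σ t_i = 0.1689 days.

0.169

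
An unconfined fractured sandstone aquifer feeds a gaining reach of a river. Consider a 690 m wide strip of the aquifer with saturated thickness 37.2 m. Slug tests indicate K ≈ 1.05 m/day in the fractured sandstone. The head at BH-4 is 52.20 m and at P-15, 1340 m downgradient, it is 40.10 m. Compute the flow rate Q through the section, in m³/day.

243

Cross-sectional area A = 690 × 37.2 = 25668 m².
Hydraulic gradient i = (52.20 − 40.10) / 1340 = 12.1 / 1340 = 0.009030.
Darcy's law: Q = K · A · i = 1.050 × 25668 × 0.009030 = 243.4 m³/day.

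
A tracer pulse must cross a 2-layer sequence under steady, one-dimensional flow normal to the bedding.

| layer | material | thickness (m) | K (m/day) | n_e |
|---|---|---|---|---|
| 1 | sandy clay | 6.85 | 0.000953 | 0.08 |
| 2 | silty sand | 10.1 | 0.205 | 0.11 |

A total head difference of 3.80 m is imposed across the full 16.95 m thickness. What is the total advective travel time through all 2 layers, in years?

8.65

With flow normal to the layers, continuity requires the same specific discharge q through every layer.
Σ(b_i/K_i) = 6.85/0.000953 + 10.1/0.205 = 7237 d.
q = Δh / Σ(b_i/K_i) = 3.80 / 7237 = 0.0005251 m/day.
In each layer the seepage velocity is v_i = q/n_i, so the layer transit time is t_i = b_i·n_i / q:
  layer 1 (sandy clay): t_1 = 6.85 × 0.08 / 0.0005251 = 1044 d
  layer 2 (silty sand): t_2 = 10.1 × 0.11 / 0.0005251 = 2116 d
Total t = Σ t_i = 3160 days = 8.650 years.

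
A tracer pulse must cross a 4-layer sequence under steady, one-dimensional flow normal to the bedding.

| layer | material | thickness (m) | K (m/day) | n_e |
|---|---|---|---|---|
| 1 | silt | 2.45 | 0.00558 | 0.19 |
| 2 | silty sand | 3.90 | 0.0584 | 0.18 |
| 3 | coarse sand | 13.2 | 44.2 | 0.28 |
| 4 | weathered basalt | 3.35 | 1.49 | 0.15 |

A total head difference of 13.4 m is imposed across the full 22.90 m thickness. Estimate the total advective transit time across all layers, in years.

0.557

With flow normal to the layers, continuity requires the same specific discharge q through every layer.
Σ(b_i/K_i) = 2.45/0.00558 + 3.90/0.0584 + 13.2/44.2 + 3.35/1.49 = 508.4 d.
q = Δh / Σ(b_i/K_i) = 13.4 / 508.4 = 0.02636 m/day.
In each layer the seepage velocity is v_i = q/n_i, so the layer transit time is t_i = b_i·n_i / q:
  layer 1 (silt): t_1 = 2.45 × 0.19 / 0.02636 = 17.66 d
  layer 2 (silty sand): t_2 = 3.90 × 0.18 / 0.02636 = 26.63 d
  layer 3 (coarse sand): t_3 = 13.2 × 0.28 / 0.02636 = 140.2 d
  layer 4 (weathered basalt): t_4 = 3.35 × 0.15 / 0.02636 = 19.06 d
Total t = Σ t_i = 203.6 days = 0.5574 years.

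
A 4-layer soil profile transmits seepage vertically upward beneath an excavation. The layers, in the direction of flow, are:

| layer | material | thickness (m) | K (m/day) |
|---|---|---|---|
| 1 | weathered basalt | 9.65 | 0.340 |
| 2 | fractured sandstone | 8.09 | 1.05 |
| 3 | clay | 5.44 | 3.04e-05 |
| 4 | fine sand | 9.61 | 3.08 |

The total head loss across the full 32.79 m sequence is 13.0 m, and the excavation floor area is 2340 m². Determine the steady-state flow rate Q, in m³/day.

Flow is perpendicular to layering, so the layers act in series and the equivalent K is the thickness-weighted harmonic mean.
Total thickness L = 9.65 + 8.09 + 5.44 + 9.61 = 32.79 m.
Σ(b_i/K_i) = 9.65/0.340 + 8.09/1.05 + 5.44/3.04e-05 + 9.61/3.08 = 1.790e+05 d.
K_eq = L / Σ(b_i/K_i) = 32.79 / 1.790e+05 = 0.0001832 m/day.
Q = K_eq · A · (Δh/L) = 0.0001832 × 2340 × (13.0/32.79) = 0.1700 m³/day.

0.170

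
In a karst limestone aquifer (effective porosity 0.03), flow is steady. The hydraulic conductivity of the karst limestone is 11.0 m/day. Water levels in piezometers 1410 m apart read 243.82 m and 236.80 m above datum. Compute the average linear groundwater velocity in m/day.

1.83

Hydraulic gradient i = (243.82 − 236.80) / 1410 = 7.02 / 1410 = 0.004979.
Darcy flux q = K · i = 11.00 × 0.004979 = 0.05477 m/day.
Seepage velocity v = q / n_e = 0.05477 / 0.03 = 1.826 m/day.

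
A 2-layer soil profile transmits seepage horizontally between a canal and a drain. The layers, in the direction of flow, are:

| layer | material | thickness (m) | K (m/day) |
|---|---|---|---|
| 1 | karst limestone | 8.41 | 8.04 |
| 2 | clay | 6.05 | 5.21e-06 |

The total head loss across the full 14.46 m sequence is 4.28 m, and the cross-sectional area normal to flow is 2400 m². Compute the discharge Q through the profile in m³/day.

0.00885

Flow is perpendicular to layering, so the layers act in series and the equivalent K is the thickness-weighted harmonic mean.
Total thickness L = 8.41 + 6.05 = 14.46 m.
Σ(b_i/K_i) = 8.41/8.04 + 6.05/5.21e-06 = 1.161e+06 d.
K_eq = L / Σ(b_i/K_i) = 14.46 / 1.161e+06 = 1.245e-05 m/day.
Q = K_eq · A · (Δh/L) = 1.245e-05 × 2400 × (4.28/14.46) = 0.008846 m³/day.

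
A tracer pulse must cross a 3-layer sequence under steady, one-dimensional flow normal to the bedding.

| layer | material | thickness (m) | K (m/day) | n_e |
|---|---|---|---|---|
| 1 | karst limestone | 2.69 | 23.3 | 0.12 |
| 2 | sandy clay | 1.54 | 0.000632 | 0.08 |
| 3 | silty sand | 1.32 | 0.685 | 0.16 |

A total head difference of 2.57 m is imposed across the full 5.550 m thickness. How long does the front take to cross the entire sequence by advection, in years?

1.71

With flow normal to the layers, continuity requires the same specific discharge q through every layer.
Σ(b_i/K_i) = 2.69/23.3 + 1.54/0.000632 + 1.32/0.685 = 2439 d.
q = Δh / Σ(b_i/K_i) = 2.57 / 2439 = 0.001054 m/day.
In each layer the seepage velocity is v_i = q/n_i, so the layer transit time is t_i = b_i·n_i / q:
  layer 1 (karst limestone): t_1 = 2.69 × 0.12 / 0.001054 = 306.3 d
  layer 2 (sandy clay): t_2 = 1.54 × 0.08 / 0.001054 = 116.9 d
  layer 3 (silty sand): t_3 = 1.32 × 0.16 / 0.001054 = 200.4 d
Total t = Σ t_i = 623.6 days = 1.707 years.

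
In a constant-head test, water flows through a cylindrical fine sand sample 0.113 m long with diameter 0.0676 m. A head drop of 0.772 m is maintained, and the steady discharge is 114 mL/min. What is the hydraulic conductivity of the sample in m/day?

6.69

Cross-sectional area A = π·(d/2)² = π × (0.0676/2)² = 0.003589 m².
Convert discharge: 114 mL/min = 1.900e-06 m³/s.
Darcy's law rearranged: K = Q·L / (A·Δh) = 1.900e-06 × 0.113 / (0.003589 × 0.772) = 7.749e-05 m/s = 6.695 m/day.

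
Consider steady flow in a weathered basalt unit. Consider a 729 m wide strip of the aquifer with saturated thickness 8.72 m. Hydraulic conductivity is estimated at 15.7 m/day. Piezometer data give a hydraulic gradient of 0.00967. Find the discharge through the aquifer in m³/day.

Cross-sectional area A = 729 × 8.72 = 6357 m².
Hydraulic gradient i = 0.00967.
Darcy's law: Q = K · A · i = 15.70 × 6357 × 0.009670 = 965.1 m³/day.

965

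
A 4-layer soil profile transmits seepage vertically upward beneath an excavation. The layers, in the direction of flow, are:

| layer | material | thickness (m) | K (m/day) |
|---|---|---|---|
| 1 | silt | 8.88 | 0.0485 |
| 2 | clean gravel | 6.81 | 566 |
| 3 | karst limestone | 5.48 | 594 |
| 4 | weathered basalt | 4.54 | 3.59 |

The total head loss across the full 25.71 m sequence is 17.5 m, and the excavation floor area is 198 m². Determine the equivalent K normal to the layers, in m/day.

Flow is perpendicular to layering, so the layers act in series and the equivalent K is the thickness-weighted harmonic mean.
Total thickness L = 8.88 + 6.81 + 5.48 + 4.54 = 25.71 m.
Σ(b_i/K_i) = 8.88/0.0485 + 6.81/566 + 5.48/594 + 4.54/3.59 = 184.4 d.
K_eq = L / Σ(b_i/K_i) = 25.71 / 184.4 = 0.1394 m/day.

0.139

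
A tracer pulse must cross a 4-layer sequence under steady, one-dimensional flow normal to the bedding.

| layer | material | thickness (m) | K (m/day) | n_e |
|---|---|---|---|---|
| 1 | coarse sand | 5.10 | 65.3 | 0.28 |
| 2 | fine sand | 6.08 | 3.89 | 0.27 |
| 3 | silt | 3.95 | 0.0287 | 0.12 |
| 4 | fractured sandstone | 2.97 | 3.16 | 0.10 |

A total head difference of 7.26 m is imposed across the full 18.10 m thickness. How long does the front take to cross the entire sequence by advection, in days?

With flow normal to the layers, continuity requires the same specific discharge q through every layer.
Σ(b_i/K_i) = 5.10/65.3 + 6.08/3.89 + 3.95/0.0287 + 2.97/3.16 = 140.2 d.
q = Δh / Σ(b_i/K_i) = 7.26 / 140.2 = 0.05178 m/day.
In each layer the seepage velocity is v_i = q/n_i, so the layer transit time is t_i = b_i·n_i / q:
  layer 1 (coarse sand): t_1 = 5.10 × 0.28 / 0.05178 = 27.58 d
  layer 2 (fine sand): t_2 = 6.08 × 0.27 / 0.05178 = 31.70 d
  layer 3 (silt): t_3 = 3.95 × 0.12 / 0.05178 = 9.154 d
  layer 4 (fractured sandstone): t_4 = 2.97 × 0.10 / 0.05178 = 5.736 d
Total t = Σ t_i = 74.17 days.

74.2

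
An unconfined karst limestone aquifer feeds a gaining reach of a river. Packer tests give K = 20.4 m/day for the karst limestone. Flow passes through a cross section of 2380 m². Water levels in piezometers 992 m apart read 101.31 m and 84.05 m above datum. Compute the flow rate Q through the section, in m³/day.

Hydraulic gradient i = (101.31 − 84.05) / 992 = 17.26 / 992 = 0.01740.
Darcy's law: Q = K · A · i = 20.40 × 2380 × 0.01740 = 844.8 m³/day.

845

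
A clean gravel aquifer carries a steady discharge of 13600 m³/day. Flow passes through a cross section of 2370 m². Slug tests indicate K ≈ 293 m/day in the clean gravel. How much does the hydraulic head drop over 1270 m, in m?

24.9

From Q = K·A·i, i = Q / (K·A) = 13600 / (293.0 × 2370) = 0.01958.
Head loss Δh = i · L = 0.01958 × 1270 = 24.87 m.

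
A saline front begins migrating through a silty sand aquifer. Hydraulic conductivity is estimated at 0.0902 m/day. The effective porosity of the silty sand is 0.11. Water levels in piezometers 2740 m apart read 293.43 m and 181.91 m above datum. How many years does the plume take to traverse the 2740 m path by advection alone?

Hydraulic gradient i = (293.43 − 181.91) / 2740 = 111.52 / 2740 = 0.04070.
Darcy flux q = K · i = 0.09020 × 0.04070 = 0.003671 m/day.
Seepage velocity v = q / n_e = 0.003671 / 0.11 = 0.03337 m/day.
Travel time t = L / v = 2740 / 0.03337 = 82098 days = 224.8 years.

225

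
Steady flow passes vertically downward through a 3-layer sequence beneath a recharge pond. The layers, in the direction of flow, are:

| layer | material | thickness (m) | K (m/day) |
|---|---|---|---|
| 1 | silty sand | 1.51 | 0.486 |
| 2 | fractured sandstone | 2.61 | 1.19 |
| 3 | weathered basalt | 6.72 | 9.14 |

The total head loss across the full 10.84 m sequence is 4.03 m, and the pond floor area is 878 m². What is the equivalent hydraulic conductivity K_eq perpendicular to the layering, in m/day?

Flow is perpendicular to layering, so the layers act in series and the equivalent K is the thickness-weighted harmonic mean.
Total thickness L = 1.51 + 2.61 + 6.72 = 10.84 m.
Σ(b_i/K_i) = 1.51/0.486 + 2.61/1.19 + 6.72/9.14 = 6.036 d.
K_eq = L / Σ(b_i/K_i) = 10.84 / 6.036 = 1.796 m/day.

1.80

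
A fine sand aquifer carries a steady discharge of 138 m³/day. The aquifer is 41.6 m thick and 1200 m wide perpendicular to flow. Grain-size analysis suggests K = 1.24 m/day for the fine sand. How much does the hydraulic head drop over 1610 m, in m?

3.59

Cross-sectional area A = 1200 × 41.6 = 49920 m².
From Q = K·A·i, i = Q / (K·A) = 138 / (1.240 × 49920) = 0.002229.
Head loss Δh = i · L = 0.002229 × 1610 = 3.589 m.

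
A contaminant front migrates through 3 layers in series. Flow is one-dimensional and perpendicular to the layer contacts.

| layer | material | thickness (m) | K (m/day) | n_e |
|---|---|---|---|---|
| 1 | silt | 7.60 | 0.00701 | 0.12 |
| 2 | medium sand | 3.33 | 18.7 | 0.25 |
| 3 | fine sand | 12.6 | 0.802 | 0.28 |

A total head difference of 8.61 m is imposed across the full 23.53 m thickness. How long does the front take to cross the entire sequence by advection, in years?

With flow normal to the layers, continuity requires the same specific discharge q through every layer.
Σ(b_i/K_i) = 7.60/0.00701 + 3.33/18.7 + 12.6/0.802 = 1100 d.
q = Δh / Σ(b_i/K_i) = 8.61 / 1100 = 0.007827 m/day.
In each layer the seepage velocity is v_i = q/n_i, so the layer transit time is t_i = b_i·n_i / q:
  layer 1 (silt): t_1 = 7.60 × 0.12 / 0.007827 = 116.5 d
  layer 2 (medium sand): t_2 = 3.33 × 0.25 / 0.007827 = 106.4 d
  layer 3 (fine sand): t_3 = 12.6 × 0.28 / 0.007827 = 450.8 d
Total t = Σ t_i = 673.6 days = 1.844 years.

1.84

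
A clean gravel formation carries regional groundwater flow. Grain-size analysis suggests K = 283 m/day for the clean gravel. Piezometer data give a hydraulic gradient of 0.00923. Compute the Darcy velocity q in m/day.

Hydraulic gradient i = 0.00923.
Specific discharge q = K · i = 283.0 × 0.009230 = 2.612 m/day.

2.61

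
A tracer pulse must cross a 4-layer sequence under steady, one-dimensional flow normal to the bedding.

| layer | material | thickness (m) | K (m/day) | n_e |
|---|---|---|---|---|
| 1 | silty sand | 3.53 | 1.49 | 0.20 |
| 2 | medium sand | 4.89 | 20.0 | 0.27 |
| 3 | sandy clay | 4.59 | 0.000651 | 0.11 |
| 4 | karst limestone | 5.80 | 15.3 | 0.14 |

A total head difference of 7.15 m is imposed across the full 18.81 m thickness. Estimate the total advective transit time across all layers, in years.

With flow normal to the layers, continuity requires the same specific discharge q through every layer.
Σ(b_i/K_i) = 3.53/1.49 + 4.89/20.0 + 4.59/0.000651 + 5.80/15.3 = 7054 d.
q = Δh / Σ(b_i/K_i) = 7.15 / 7054 = 0.001014 m/day.
In each layer the seepage velocity is v_i = q/n_i, so the layer transit time is t_i = b_i·n_i / q:
  layer 1 (silty sand): t_1 = 3.53 × 0.20 / 0.001014 = 696.5 d
  layer 2 (medium sand): t_2 = 4.89 × 0.27 / 0.001014 = 1303 d
  layer 3 (sandy clay): t_3 = 4.59 × 0.11 / 0.001014 = 498.1 d
  layer 4 (karst limestone): t_4 = 5.80 × 0.14 / 0.001014 = 801.1 d
Total t = Σ t_i = 3298 days = 9.030 years.

9.03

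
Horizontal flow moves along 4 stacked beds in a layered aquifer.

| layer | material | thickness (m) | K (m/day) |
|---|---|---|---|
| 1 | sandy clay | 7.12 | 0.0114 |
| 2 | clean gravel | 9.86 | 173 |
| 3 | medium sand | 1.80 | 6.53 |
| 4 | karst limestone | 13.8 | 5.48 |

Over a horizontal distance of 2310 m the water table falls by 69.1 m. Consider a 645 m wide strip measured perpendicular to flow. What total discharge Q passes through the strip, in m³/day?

34600

Flow is parallel to layering, so each bed carries its own Darcy discharge and the transmissivities add.
Σ(K_i·b_i) = 0.0114×7.12 + 173×9.86 + 6.53×1.80 + 5.48×13.8 = 1793 m²/day.
Hydraulic gradient i = Δh / L = 69.1 / 2310 = 0.02991.
Q = Σ(K_i·b_i) · W · i = 1793 × 645 × 0.02991 = 34599 m³/day.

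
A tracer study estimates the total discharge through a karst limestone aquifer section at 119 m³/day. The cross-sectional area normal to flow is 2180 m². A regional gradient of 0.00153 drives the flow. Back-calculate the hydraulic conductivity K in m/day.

Hydraulic gradient i = 0.00153.
From Q = K·A·i, K = Q / (A·i) = 119 / (2180 × 0.001530) = 35.68 m/day.

35.7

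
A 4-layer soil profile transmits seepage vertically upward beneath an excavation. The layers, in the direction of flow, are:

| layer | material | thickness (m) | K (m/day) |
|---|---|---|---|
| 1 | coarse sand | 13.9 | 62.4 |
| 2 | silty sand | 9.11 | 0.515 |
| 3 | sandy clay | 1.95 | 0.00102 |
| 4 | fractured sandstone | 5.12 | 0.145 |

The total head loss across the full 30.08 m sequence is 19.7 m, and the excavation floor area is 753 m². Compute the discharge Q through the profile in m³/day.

7.55

Flow is perpendicular to layering, so the layers act in series and the equivalent K is the thickness-weighted harmonic mean.
Total thickness L = 13.9 + 9.11 + 1.95 + 5.12 = 30.08 m.
Σ(b_i/K_i) = 13.9/62.4 + 9.11/0.515 + 1.95/0.00102 + 5.12/0.145 = 1965 d.
K_eq = L / Σ(b_i/K_i) = 30.08 / 1965 = 0.01531 m/day.
Q = K_eq · A · (Δh/L) = 0.01531 × 753 × (19.7/30.08) = 7.549 m³/day.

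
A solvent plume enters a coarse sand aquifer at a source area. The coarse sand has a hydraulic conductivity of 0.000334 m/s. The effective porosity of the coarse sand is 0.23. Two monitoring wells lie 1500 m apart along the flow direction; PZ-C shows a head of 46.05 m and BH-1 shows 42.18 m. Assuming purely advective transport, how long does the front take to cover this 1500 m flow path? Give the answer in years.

Convert K: 0.000334 m/s × 86400 = 28.86 m/day.
Hydraulic gradient i = (46.05 − 42.18) / 1500 = 3.87 / 1500 = 0.002580.
Darcy flux q = K · i = 28.86 × 0.002580 = 0.07445 m/day.
Seepage velocity v = q / n_e = 0.07445 / 0.23 = 0.3237 m/day.
Travel time t = L / v = 1500 / 0.3237 = 4634 days = 12.69 years.

12.7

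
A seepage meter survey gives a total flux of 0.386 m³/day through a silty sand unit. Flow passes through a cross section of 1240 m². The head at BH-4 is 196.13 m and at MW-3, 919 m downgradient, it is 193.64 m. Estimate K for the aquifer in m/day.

Hydraulic gradient i = (196.13 − 193.64) / 919 = 2.49 / 919 = 0.002709.
From Q = K·A·i, K = Q / (A·i) = 0.386 / (1240 × 0.002709) = 0.1149 m/day.

0.115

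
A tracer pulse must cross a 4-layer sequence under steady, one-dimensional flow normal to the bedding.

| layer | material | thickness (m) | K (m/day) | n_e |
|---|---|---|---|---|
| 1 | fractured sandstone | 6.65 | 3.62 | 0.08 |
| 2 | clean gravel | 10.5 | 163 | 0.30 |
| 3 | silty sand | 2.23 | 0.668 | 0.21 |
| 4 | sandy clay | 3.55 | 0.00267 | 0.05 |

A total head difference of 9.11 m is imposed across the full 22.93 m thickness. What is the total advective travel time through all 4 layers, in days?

634

With flow normal to the layers, continuity requires the same specific discharge q through every layer.
Σ(b_i/K_i) = 6.65/3.62 + 10.5/163 + 2.23/0.668 + 3.55/0.00267 = 1335 d.
q = Δh / Σ(b_i/K_i) = 9.11 / 1335 = 0.006825 m/day.
In each layer the seepage velocity is v_i = q/n_i, so the layer transit time is t_i = b_i·n_i / q:
  layer 1 (fractured sandstone): t_1 = 6.65 × 0.08 / 0.006825 = 77.95 d
  layer 2 (clean gravel): t_2 = 10.5 × 0.30 / 0.006825 = 461.5 d
  layer 3 (silty sand): t_3 = 2.23 × 0.21 / 0.006825 = 68.62 d
  layer 4 (sandy clay): t_4 = 3.55 × 0.05 / 0.006825 = 26.01 d
Total t = Σ t_i = 634.1 days.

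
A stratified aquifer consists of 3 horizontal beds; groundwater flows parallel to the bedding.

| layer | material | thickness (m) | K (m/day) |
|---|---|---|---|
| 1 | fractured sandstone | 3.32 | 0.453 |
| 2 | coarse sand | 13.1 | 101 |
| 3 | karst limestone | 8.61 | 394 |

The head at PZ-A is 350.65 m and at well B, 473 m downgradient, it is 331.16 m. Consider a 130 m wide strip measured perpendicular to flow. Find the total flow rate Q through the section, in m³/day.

25300

Flow is parallel to layering, so each bed carries its own Darcy discharge and the transmissivities add.
Σ(K_i·b_i) = 0.453×3.32 + 101×13.1 + 394×8.61 = 4717 m²/day.
Hydraulic gradient i = (350.65 − 331.16) / 473 = 19.49 / 473 = 0.04121.
Q = Σ(K_i·b_i) · W · i = 4717 × 130 × 0.04121 = 25267 m³/day.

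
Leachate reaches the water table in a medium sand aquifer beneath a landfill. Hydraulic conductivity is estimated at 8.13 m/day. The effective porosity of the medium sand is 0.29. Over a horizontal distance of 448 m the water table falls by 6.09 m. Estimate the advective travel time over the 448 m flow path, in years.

3.22

Hydraulic gradient i = Δh / L = 6.09 / 448 = 0.01359.
Darcy flux q = K · i = 8.130 × 0.01359 = 0.1105 m/day.
Seepage velocity v = q / n_e = 0.1105 / 0.29 = 0.3811 m/day.
Travel time t = L / v = 448 / 0.3811 = 1176 days = 3.219 years.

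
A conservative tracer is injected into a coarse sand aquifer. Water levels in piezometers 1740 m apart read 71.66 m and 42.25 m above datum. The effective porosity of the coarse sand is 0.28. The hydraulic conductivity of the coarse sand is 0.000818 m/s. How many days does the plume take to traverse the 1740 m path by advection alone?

Convert K: 0.000818 m/s × 86400 = 70.68 m/day.
Hydraulic gradient i = (71.66 − 42.25) / 1740 = 29.41 / 1740 = 0.01690.
Darcy flux q = K · i = 70.68 × 0.01690 = 1.195 m/day.
Seepage velocity v = q / n_e = 1.195 / 0.28 = 4.266 m/day.
Travel time t = L / v = 1740 / 4.266 = 407.8 days.

408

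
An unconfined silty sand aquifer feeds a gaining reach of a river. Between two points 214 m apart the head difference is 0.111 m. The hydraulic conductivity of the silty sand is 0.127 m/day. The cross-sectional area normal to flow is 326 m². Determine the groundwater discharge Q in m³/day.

Hydraulic gradient i = Δh / L = 0.111 / 214 = 0.0005187.
Darcy's law: Q = K · A · i = 0.1270 × 326.0 × 0.0005187 = 0.02147 m³/day.

0.0215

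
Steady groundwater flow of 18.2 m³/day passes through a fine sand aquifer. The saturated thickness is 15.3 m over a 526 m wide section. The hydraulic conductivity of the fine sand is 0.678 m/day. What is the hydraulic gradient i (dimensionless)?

Cross-sectional area A = 526 × 15.3 = 8048 m².
From Q = K·A·i, i = Q / (K·A) = 18.2 / (0.6780 × 8048) = 0.003336.

0.00334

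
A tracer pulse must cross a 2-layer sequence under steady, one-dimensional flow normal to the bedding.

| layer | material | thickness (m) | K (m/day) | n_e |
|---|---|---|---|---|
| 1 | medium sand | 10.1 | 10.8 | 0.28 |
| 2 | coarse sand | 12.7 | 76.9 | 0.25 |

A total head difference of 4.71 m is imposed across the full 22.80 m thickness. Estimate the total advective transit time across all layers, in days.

1.40

With flow normal to the layers, continuity requires the same specific discharge q through every layer.
Σ(b_i/K_i) = 10.1/10.8 + 12.7/76.9 = 1.100 d.
q = Δh / Σ(b_i/K_i) = 4.71 / 1.100 = 4.281 m/day.
In each layer the seepage velocity is v_i = q/n_i, so the layer transit time is t_i = b_i·n_i / q:
  layer 1 (medium sand): t_1 = 10.1 × 0.28 / 4.281 = 0.6607 d
  layer 2 (coarse sand): t_2 = 12.7 × 0.25 / 4.281 = 0.7417 d
Total t = Σ t_i = 1.402 days.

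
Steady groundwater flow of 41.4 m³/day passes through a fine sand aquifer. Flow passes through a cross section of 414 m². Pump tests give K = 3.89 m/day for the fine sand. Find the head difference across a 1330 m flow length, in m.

From Q = K·A·i, i = Q / (K·A) = 41.4 / (3.890 × 414.0) = 0.02571.
Head loss Δh = i · L = 0.02571 × 1330 = 34.19 m.

34.2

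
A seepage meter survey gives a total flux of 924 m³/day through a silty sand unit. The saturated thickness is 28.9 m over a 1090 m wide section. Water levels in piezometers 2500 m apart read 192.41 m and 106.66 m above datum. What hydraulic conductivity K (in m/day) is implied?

0.855

Cross-sectional area A = 1090 × 28.9 = 31501 m².
Hydraulic gradient i = (192.41 − 106.66) / 2500 = 85.75 / 2500 = 0.03430.
From Q = K·A·i, K = Q / (A·i) = 924 / (31501 × 0.03430) = 0.8552 m/day.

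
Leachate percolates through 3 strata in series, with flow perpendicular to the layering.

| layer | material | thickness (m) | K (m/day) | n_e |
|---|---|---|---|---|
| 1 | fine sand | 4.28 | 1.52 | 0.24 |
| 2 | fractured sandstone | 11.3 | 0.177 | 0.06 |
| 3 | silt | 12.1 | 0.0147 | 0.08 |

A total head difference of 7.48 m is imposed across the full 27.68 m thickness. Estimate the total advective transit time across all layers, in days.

318

With flow normal to the layers, continuity requires the same specific discharge q through every layer.
Σ(b_i/K_i) = 4.28/1.52 + 11.3/0.177 + 12.1/0.0147 = 889.8 d.
q = Δh / Σ(b_i/K_i) = 7.48 / 889.8 = 0.008407 m/day.
In each layer the seepage velocity is v_i = q/n_i, so the layer transit time is t_i = b_i·n_i / q:
  layer 1 (fine sand): t_1 = 4.28 × 0.24 / 0.008407 = 122.2 d
  layer 2 (fractured sandstone): t_2 = 11.3 × 0.06 / 0.008407 = 80.65 d
  layer 3 (silt): t_3 = 12.1 × 0.08 / 0.008407 = 115.1 d
Total t = Σ t_i = 318.0 days.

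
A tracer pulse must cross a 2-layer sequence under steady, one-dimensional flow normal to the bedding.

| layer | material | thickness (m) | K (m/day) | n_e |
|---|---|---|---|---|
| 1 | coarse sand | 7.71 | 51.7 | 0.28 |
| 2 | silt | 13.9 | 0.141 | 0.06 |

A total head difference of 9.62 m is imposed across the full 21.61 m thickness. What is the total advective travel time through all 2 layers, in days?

With flow normal to the layers, continuity requires the same specific discharge q through every layer.
Σ(b_i/K_i) = 7.71/51.7 + 13.9/0.141 = 98.73 d.
q = Δh / Σ(b_i/K_i) = 9.62 / 98.73 = 0.09744 m/day.
In each layer the seepage velocity is v_i = q/n_i, so the layer transit time is t_i = b_i·n_i / q:
  layer 1 (coarse sand): t_1 = 7.71 × 0.28 / 0.09744 = 22.16 d
  layer 2 (silt): t_2 = 13.9 × 0.06 / 0.09744 = 8.559 d
Total t = Σ t_i = 30.72 days.

30.7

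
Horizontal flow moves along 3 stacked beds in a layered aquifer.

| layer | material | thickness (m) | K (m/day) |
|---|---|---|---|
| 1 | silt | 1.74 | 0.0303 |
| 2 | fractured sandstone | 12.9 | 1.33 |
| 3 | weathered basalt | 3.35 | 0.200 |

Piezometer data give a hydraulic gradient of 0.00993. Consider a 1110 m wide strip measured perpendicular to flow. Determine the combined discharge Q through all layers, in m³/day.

197

Flow is parallel to layering, so each bed carries its own Darcy discharge and the transmissivities add.
Σ(K_i·b_i) = 0.0303×1.74 + 1.33×12.9 + 0.200×3.35 = 17.88 m²/day.
Hydraulic gradient i = 0.00993.
Q = Σ(K_i·b_i) · W · i = 17.88 × 1110 × 0.009930 = 197.1 m³/day.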